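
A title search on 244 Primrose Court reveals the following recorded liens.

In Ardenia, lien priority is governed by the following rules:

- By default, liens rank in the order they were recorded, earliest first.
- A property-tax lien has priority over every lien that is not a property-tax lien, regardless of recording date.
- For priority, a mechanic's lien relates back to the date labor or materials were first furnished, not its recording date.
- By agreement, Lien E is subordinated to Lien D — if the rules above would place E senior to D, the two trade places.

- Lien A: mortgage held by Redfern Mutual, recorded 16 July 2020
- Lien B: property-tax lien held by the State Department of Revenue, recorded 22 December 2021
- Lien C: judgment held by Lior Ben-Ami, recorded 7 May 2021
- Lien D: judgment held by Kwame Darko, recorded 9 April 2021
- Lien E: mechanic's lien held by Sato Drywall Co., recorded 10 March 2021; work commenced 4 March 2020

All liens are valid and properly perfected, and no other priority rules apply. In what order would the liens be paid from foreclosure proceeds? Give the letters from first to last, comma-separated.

Effective dates after the stated exceptions: E is treated as recorded 4 March 2020, the work-commencement date.
B is a property-tax lien and takes priority over every other lien.
Among the remaining liens, by effective date: E (4 March 2020), A (16 July 2020), D (9 April 2021), C (7 May 2021).
E is senior to D before the subordination, so the two trade places.

B, D, A, E, C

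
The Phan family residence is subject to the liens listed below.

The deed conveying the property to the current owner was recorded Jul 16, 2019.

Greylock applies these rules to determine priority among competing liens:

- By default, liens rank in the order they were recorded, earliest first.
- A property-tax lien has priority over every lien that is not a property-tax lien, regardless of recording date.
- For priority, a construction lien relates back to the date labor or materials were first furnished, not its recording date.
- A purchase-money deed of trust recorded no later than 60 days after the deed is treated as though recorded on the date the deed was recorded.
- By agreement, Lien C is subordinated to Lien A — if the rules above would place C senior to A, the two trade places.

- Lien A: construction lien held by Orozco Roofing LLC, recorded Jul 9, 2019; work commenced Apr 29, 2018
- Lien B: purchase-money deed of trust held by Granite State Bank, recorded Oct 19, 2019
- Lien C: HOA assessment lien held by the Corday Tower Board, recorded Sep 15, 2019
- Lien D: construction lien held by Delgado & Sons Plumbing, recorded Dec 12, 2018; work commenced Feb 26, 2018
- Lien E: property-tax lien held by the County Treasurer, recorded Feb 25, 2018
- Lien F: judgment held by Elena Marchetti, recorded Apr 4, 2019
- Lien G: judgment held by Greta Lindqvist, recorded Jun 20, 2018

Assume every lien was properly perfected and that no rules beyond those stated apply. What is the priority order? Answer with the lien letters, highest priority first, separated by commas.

First, effective dates: A's effective date is Apr 29, 2018, when work began; B missed the 60-day window (95 days after the deed), so its recording date stands; D relates back to Feb 26, 2018 (work commenced).
E, as a property-tax lien, has superpriority and ranks first.
Ordering the rest by effective date: D (Feb 26, 2018), A (Apr 29, 2018), G (Jun 20, 2018), F (Apr 4, 2019), C (Sep 15, 2019), B (Oct 19, 2019).
C already ranks below A; the subordination has no effect.

E, D, A, G, F, C, B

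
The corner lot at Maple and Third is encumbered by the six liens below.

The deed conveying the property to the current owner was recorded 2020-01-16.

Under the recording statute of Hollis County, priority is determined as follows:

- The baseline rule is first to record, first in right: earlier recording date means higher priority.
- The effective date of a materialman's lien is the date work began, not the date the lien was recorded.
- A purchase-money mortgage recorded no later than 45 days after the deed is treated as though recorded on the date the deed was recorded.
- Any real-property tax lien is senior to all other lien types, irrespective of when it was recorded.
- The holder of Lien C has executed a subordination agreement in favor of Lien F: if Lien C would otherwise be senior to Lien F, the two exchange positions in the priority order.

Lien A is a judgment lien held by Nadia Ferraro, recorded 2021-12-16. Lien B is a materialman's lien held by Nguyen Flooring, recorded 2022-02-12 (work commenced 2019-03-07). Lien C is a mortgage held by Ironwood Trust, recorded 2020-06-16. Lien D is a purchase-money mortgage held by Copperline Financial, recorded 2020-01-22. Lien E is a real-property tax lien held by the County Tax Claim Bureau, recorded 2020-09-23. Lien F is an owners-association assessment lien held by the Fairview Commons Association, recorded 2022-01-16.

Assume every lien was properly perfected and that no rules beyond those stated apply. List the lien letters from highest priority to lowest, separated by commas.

E, B, D, F, A, C

Adjusting effective dates: B is treated as recorded 2019-03-07, the work-commencement date; D relates back to the deed date 2020-01-16.
E, as a real-property tax lien, has superpriority and ranks first.
Remaining liens by effective date: B (2019-03-07), D (2020-01-16), C (2020-06-16), A (2021-12-16), F (2022-01-16).
C is senior to F before the subordination, so the two trade places.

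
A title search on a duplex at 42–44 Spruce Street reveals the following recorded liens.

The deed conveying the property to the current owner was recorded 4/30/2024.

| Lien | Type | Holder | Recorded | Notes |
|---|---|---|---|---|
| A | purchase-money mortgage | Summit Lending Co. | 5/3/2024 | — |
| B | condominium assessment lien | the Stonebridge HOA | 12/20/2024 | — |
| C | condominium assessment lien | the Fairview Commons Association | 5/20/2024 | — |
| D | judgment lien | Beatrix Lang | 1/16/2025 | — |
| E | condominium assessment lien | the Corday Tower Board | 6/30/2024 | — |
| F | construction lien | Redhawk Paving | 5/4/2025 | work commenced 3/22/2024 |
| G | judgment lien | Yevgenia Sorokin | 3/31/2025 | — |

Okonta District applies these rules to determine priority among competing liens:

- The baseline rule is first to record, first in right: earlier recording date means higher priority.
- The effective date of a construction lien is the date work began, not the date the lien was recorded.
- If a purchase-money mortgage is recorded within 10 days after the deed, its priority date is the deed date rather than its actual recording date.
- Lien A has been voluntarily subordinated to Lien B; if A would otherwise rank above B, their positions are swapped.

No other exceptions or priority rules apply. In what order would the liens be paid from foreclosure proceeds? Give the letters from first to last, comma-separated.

First, effective dates: A was recorded within the 10-day window, so its effective date is the deed date 4/30/2024; F's effective date is 3/22/2024, when work began.
Ordering by effective date: F (3/22/2024), A (4/30/2024), C (5/20/2024), E (6/30/2024), B (12/20/2024), D (1/16/2025), G (3/31/2025).
A is senior to B before the subordination, so the two trade places.

F, B, C, E, A, D, G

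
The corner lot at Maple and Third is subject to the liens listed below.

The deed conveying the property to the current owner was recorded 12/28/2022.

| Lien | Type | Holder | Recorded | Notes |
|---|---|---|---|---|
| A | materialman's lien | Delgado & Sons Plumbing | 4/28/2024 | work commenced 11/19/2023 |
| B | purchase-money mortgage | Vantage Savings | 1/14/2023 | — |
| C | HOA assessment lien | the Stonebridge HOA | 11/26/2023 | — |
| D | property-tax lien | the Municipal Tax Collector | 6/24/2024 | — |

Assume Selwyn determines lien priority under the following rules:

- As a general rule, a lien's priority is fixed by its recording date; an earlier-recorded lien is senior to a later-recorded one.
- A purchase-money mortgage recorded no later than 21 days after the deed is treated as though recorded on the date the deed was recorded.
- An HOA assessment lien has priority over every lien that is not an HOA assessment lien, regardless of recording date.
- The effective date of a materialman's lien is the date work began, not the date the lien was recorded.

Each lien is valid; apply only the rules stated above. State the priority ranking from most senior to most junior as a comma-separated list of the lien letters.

C, B, A, D

Effective dates after the stated exceptions: A's effective date is 11/19/2023, when work began; B's effective date is the deed date, 12/28/2022.
As an HOA assessment lien, C is senior to every other lien.
Ordering the rest by effective date: B (12/28/2022), A (11/19/2023), D (6/24/2024).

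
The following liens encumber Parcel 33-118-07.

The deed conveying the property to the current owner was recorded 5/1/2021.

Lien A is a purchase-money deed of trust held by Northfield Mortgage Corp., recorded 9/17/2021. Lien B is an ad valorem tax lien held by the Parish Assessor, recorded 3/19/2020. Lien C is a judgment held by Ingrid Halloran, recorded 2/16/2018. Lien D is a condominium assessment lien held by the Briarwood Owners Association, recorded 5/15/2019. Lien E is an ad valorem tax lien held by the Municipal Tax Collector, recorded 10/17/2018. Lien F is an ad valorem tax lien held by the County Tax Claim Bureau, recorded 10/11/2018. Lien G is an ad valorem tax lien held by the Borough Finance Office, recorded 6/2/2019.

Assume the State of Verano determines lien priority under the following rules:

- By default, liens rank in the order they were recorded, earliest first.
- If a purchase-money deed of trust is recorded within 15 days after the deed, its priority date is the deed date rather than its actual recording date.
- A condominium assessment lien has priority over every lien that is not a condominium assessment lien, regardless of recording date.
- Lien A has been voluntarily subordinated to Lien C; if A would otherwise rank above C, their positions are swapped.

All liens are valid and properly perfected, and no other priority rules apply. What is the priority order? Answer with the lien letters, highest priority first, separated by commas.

D, C, F, E, G, B, A

Effective dates: A missed the 15-day window (139 days after the deed), so its recording date stands.
D is a condominium assessment lien, so it outranks all other liens regardless of date.
Among the remaining liens, by effective date: C (2/16/2018), F (10/11/2018), E (10/17/2018), G (6/2/2019), B (3/19/2020), A (9/17/2021).
A is already junior to C, so the subordination agreement changes nothing.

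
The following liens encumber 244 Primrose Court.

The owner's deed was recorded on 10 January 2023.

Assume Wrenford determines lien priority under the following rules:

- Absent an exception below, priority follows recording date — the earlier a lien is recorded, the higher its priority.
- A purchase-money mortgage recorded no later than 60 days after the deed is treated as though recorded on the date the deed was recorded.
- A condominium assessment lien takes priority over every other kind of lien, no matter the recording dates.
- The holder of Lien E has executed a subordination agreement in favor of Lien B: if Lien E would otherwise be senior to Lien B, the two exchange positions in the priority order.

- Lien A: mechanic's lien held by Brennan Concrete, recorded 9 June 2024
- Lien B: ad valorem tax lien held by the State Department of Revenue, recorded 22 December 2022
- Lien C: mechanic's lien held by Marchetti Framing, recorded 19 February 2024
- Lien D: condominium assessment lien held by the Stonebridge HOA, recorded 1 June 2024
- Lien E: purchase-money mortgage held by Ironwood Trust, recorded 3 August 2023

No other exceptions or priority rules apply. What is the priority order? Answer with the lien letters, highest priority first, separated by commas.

Effective dates: E was recorded 205 days after the deed — beyond 60 days — so no relation-back applies.
D, as a condominium assessment lien, has superpriority and ranks first.
Among the remaining liens, by effective date: B (22 December 2022), E (3 August 2023), C (19 February 2024), A (9 June 2024).
Since E is not senior to B, the subordination leaves the order unchanged.

D, B, E, C, A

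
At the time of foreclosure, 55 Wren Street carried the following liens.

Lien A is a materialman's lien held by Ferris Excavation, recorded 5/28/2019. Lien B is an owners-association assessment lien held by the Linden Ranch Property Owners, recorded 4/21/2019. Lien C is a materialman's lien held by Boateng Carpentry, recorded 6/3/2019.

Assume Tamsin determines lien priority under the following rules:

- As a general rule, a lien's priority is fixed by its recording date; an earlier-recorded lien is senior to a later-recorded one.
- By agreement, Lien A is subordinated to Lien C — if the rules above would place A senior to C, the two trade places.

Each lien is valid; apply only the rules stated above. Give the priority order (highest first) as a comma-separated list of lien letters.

By effective date, earliest first: B (4/21/2019), A (5/28/2019), C (6/3/2019).
Because A would otherwise rank above C, the subordination swaps them.

B, C, A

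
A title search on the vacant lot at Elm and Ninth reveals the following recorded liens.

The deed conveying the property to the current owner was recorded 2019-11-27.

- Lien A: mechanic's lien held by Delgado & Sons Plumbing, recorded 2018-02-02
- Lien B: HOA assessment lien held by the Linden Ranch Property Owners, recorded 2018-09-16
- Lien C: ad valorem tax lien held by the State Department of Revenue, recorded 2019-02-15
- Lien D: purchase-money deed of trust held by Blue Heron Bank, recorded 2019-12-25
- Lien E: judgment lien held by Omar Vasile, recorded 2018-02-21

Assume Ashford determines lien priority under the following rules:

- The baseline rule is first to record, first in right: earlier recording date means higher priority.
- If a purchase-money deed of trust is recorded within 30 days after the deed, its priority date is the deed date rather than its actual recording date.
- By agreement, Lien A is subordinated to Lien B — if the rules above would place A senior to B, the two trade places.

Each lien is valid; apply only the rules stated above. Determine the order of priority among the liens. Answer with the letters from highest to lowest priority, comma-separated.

Effective dates: D's effective date is the deed date, 2019-11-27.
By effective date, earliest first: A (2018-02-02), E (2018-02-21), B (2018-09-16), C (2019-02-15), D (2019-11-27).
Because A would otherwise rank above B, the subordination swaps them.

B, E, A, C, D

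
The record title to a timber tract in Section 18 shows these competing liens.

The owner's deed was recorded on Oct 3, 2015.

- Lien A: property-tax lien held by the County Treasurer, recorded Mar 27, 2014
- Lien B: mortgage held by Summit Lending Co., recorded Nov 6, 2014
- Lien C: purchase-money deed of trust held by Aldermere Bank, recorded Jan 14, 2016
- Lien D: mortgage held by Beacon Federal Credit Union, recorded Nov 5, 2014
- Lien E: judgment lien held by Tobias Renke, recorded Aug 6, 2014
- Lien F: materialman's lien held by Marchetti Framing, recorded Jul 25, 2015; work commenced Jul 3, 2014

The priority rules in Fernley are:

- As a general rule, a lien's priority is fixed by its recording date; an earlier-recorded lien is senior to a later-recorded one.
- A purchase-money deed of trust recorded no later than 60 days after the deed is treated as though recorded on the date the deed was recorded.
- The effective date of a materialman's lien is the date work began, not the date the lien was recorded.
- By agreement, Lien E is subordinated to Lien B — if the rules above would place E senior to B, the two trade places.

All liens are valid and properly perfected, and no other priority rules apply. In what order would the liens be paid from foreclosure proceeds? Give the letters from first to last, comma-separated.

First, effective dates: C missed the 60-day window (103 days after the deed), so its recording date stands; F is treated as recorded Jul 3, 2014, the work-commencement date.
Sorted by effective date: A (Mar 27, 2014), F (Jul 3, 2014), E (Aug 6, 2014), D (Nov 5, 2014), B (Nov 6, 2014), C (Jan 14, 2016).
The subordination applies — E was senior to B — so E and B swap.

A, F, B, D, E, C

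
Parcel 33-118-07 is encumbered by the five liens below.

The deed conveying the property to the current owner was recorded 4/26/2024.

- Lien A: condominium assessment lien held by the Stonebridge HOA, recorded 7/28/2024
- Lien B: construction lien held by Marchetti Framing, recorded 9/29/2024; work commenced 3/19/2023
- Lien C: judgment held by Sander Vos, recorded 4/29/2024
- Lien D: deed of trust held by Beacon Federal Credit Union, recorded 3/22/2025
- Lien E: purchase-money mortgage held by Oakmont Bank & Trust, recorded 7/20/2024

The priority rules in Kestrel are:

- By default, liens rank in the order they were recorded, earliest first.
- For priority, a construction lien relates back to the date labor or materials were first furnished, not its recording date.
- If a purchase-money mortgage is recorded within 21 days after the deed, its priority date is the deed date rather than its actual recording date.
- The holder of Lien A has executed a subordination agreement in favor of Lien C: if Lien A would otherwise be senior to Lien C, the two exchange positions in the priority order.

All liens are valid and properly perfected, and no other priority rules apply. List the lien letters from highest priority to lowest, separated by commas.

B, C, E, A, D

Effective dates after the stated exceptions: B relates back to 3/19/2023 (work commenced); E was recorded 85 days after the deed, outside the 21-day window, so it keeps its recording date.
Sorted by effective date: B (3/19/2023), C (4/29/2024), E (7/20/2024), A (7/28/2024), D (3/22/2025).
Since A is not senior to C, the subordination leaves the order unchanged.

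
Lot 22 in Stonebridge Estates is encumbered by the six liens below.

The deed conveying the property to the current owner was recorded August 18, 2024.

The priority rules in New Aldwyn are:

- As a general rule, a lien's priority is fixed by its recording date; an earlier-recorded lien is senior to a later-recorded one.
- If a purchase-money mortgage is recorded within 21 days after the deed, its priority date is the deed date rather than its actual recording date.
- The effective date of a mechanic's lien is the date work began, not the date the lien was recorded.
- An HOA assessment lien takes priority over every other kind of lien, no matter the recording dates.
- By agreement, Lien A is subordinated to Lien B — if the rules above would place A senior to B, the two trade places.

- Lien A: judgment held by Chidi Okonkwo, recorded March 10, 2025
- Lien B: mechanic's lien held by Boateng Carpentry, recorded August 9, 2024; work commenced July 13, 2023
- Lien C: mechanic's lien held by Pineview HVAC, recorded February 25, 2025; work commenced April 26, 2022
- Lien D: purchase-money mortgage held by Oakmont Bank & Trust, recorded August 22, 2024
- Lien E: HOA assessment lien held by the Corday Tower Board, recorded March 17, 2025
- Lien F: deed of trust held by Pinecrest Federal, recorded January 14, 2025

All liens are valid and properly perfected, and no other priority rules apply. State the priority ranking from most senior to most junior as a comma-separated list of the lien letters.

Adjusting effective dates: B's effective date is July 13, 2023, when work began; C's effective date is April 26, 2022, when work began; D relates back to the deed date August 18, 2024.
E is an HOA assessment lien and takes priority over every other lien.
Remaining liens by effective date: C (April 26, 2022), B (July 13, 2023), D (August 18, 2024), F (January 14, 2025), A (March 10, 2025).
Since A is not senior to B, the subordination leaves the order unchanged.

E, C, B, D, F, A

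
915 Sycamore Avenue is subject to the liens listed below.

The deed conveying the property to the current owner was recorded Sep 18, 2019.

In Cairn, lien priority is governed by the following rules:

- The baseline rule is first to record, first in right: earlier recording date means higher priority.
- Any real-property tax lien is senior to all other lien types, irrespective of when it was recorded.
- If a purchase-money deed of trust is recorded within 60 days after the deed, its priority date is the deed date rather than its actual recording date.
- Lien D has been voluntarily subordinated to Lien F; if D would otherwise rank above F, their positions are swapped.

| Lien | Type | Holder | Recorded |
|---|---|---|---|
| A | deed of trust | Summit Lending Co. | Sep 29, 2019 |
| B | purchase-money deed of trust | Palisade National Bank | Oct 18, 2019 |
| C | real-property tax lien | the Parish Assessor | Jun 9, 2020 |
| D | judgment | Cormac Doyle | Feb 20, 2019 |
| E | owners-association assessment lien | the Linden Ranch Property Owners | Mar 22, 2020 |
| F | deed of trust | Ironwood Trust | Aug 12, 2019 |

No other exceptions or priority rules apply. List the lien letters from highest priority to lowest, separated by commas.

C, F, D, B, A, E

First, effective dates: B's effective date is the deed date, Sep 18, 2019.
C is a real-property tax lien, so it outranks all other liens regardless of date.
Remaining liens by effective date: D (Feb 20, 2019), F (Aug 12, 2019), B (Sep 18, 2019), A (Sep 29, 2019), E (Mar 22, 2020).
D is senior to F before the subordination, so the two trade places.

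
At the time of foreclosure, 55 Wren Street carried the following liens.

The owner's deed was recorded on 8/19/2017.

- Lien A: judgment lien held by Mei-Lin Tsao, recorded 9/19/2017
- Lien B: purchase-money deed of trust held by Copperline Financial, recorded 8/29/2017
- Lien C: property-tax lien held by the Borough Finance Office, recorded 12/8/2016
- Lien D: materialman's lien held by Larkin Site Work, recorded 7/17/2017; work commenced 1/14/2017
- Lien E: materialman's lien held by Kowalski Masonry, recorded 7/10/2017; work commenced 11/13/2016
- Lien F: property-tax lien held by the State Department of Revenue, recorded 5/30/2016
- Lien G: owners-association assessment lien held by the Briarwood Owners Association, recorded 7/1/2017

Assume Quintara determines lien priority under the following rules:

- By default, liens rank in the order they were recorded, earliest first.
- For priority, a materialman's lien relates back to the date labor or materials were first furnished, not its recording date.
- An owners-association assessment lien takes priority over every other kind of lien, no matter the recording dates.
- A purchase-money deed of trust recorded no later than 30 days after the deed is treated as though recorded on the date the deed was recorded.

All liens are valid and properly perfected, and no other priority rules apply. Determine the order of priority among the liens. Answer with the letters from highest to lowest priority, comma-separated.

G, F, E, C, D, B, A

Effective dates after the stated exceptions: B's effective date is the deed date, 8/19/2017; D is treated as recorded 1/14/2017, the work-commencement date; E relates back to 11/13/2016 (work commenced).
G is an owners-association assessment lien, so it outranks all other liens regardless of date.
Remaining liens by effective date: F (5/30/2016), E (11/13/2016), C (12/8/2016), D (1/14/2017), B (8/19/2017), A (9/19/2017).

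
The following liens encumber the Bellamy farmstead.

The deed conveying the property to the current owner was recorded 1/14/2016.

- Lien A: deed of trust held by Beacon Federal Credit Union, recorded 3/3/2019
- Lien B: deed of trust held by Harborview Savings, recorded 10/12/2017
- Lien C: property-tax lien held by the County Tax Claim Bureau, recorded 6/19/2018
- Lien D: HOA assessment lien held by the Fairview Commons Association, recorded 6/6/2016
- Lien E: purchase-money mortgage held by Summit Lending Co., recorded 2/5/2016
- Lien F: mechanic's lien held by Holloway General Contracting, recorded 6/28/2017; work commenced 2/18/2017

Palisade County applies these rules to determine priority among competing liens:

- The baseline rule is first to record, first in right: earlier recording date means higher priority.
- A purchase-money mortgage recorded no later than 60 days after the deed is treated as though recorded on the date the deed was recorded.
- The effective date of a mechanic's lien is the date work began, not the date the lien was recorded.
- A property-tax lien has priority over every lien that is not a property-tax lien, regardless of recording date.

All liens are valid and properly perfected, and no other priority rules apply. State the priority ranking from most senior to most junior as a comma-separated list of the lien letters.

Effective dates after the stated exceptions: E's effective date is the deed date, 1/14/2016; F's effective date is 2/18/2017, when work began.
C is a property-tax lien, so it outranks all other liens regardless of date.
The other liens, earliest effective date first: E (1/14/2016), D (6/6/2016), F (2/18/2017), B (10/12/2017), A (3/3/2019).

C, E, D, F, B, A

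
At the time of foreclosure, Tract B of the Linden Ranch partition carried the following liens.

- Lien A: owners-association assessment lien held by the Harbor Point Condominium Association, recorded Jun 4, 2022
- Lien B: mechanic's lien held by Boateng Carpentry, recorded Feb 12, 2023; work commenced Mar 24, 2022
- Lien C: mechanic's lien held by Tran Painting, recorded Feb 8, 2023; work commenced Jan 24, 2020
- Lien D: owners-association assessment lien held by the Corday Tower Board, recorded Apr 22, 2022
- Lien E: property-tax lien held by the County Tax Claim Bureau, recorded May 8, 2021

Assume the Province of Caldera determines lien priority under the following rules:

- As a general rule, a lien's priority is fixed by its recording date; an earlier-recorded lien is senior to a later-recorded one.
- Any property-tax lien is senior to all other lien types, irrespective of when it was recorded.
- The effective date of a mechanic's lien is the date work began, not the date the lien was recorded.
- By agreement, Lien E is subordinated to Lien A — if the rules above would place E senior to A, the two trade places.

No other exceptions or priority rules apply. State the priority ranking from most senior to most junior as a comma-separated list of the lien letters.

Effective dates after the stated exceptions: B relates back to Mar 24, 2022 (work commenced); C is treated as recorded Jan 24, 2020, the work-commencement date.
E, as a property-tax lien, has superpriority and ranks first.
Ordering the rest by effective date: C (Jan 24, 2020), B (Mar 24, 2022), D (Apr 22, 2022), A (Jun 4, 2022).
E would otherwise be senior to A, so under the subordination agreement E and A exchange positions.

A, C, B, D, E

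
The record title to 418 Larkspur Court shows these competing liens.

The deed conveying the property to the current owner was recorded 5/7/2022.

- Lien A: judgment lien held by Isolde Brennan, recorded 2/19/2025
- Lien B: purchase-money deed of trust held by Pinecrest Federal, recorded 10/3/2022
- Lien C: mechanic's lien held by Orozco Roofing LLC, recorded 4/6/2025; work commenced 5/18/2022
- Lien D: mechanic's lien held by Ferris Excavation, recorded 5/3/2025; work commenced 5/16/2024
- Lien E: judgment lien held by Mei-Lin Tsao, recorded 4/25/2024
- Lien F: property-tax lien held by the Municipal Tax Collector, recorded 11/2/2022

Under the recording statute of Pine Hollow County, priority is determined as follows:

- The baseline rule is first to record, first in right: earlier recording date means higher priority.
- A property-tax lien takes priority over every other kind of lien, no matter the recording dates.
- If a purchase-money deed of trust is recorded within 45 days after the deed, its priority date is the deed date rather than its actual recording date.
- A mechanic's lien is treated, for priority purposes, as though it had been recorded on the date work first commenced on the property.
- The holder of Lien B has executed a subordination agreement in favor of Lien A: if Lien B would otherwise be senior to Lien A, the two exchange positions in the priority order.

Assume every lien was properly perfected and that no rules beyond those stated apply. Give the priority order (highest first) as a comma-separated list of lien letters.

F, C, A, E, D, B

Effective dates after the stated exceptions: B missed the 45-day window (149 days after the deed), so its recording date stands; C's effective date is 5/18/2022, when work began; D relates back to 5/16/2024 (work commenced).
F is a property-tax lien and takes priority over every other lien.
Remaining liens by effective date: C (5/18/2022), B (10/3/2022), E (4/25/2024), D (5/16/2024), A (2/19/2025).
B is senior to A before the subordination, so the two trade places.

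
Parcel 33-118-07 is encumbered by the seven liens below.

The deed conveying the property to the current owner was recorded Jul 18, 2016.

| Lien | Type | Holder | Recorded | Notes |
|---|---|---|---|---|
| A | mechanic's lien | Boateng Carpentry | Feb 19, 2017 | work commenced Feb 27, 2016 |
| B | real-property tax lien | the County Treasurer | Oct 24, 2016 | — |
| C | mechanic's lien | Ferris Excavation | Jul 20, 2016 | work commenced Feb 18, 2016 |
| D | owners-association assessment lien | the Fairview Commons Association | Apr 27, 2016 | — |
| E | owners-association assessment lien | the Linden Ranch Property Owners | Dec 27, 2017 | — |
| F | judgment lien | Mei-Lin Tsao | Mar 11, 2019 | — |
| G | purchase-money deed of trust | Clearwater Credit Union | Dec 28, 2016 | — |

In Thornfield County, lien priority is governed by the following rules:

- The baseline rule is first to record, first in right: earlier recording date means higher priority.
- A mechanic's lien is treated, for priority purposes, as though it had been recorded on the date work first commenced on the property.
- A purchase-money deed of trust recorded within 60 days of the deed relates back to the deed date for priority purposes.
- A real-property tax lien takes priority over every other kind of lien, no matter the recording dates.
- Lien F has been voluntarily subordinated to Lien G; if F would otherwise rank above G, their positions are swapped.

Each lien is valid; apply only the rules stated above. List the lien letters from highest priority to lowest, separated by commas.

B, C, A, D, G, E, F

Effective dates: A's effective date is Feb 27, 2016, when work began; C is treated as recorded Feb 18, 2016, the work-commencement date; G missed the 60-day window (163 days after the deed), so its recording date stands.
B is a real-property tax lien and takes priority over every other lien.
The other liens, earliest effective date first: C (Feb 18, 2016), A (Feb 27, 2016), D (Apr 27, 2016), G (Dec 28, 2016), E (Dec 27, 2017), F (Mar 11, 2019).
F is already junior to G, so the subordination agreement changes nothing.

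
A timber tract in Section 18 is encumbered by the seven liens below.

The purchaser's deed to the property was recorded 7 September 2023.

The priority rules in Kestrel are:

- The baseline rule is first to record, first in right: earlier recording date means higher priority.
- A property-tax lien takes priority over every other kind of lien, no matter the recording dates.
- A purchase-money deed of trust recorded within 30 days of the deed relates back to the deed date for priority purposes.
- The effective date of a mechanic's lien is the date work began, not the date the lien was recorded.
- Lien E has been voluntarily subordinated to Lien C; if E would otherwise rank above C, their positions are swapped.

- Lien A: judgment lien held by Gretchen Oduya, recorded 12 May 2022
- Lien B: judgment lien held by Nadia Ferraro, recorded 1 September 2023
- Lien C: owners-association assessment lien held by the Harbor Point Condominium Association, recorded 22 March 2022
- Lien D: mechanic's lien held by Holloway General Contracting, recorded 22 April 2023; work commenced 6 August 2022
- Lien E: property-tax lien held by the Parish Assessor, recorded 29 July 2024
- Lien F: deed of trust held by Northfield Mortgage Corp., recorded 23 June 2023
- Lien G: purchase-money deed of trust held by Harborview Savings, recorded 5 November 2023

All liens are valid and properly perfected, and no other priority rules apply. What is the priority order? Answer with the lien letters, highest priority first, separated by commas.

C, E, A, D, F, B, G

Effective dates after the stated exceptions: D is treated as recorded 6 August 2022, the work-commencement date; G was recorded 59 days after the deed — beyond 30 days — so no relation-back applies.
E is a property-tax lien and takes priority over every other lien.
Remaining liens by effective date: C (22 March 2022), A (12 May 2022), D (6 August 2022), F (23 June 2023), B (1 September 2023), G (5 November 2023).
Because E would otherwise rank above C, the subordination swaps them.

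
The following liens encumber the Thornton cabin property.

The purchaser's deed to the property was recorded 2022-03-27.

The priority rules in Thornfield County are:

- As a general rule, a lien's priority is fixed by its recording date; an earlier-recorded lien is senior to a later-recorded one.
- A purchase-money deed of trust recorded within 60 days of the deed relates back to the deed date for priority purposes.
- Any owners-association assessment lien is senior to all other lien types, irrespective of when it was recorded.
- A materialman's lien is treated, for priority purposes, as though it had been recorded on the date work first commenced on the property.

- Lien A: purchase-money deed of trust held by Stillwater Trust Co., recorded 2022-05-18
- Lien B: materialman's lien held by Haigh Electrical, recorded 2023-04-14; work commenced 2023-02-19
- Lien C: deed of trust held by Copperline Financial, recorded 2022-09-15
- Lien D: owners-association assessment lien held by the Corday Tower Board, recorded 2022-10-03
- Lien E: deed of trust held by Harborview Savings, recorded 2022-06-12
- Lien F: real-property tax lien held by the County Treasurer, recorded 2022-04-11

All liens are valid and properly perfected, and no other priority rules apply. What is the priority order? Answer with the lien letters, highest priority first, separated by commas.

First, effective dates: A relates back to the deed date 2022-03-27; B's effective date is 2023-02-19, when work began.
As an owners-association assessment lien, D is senior to every other lien.
The other liens, earliest effective date first: A (2022-03-27), F (2022-04-11), E (2022-06-12), C (2022-09-15), B (2023-02-19).

D, A, F, E, C, B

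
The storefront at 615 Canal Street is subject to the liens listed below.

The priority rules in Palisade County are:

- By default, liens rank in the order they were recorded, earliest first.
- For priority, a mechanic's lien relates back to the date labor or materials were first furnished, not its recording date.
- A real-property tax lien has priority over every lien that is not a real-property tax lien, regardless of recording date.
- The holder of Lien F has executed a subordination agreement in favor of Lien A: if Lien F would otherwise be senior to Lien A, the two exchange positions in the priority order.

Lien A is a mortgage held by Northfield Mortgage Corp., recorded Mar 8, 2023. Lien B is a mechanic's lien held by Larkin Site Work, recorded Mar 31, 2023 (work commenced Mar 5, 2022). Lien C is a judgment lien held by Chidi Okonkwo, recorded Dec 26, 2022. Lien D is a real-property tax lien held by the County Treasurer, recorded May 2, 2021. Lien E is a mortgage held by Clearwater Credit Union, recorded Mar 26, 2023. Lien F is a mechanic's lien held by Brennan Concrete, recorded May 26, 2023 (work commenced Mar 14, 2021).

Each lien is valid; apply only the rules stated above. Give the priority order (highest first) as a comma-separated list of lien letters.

D, A, B, C, F, E

First, effective dates: B is treated as recorded Mar 5, 2022, the work-commencement date; F's effective date is Mar 14, 2021, when work began.
D is a real-property tax lien, so it outranks all other liens regardless of date.
The other liens, earliest effective date first: F (Mar 14, 2021), B (Mar 5, 2022), C (Dec 26, 2022), A (Mar 8, 2023), E (Mar 26, 2023).
Because F would otherwise rank above A, the subordination swaps them.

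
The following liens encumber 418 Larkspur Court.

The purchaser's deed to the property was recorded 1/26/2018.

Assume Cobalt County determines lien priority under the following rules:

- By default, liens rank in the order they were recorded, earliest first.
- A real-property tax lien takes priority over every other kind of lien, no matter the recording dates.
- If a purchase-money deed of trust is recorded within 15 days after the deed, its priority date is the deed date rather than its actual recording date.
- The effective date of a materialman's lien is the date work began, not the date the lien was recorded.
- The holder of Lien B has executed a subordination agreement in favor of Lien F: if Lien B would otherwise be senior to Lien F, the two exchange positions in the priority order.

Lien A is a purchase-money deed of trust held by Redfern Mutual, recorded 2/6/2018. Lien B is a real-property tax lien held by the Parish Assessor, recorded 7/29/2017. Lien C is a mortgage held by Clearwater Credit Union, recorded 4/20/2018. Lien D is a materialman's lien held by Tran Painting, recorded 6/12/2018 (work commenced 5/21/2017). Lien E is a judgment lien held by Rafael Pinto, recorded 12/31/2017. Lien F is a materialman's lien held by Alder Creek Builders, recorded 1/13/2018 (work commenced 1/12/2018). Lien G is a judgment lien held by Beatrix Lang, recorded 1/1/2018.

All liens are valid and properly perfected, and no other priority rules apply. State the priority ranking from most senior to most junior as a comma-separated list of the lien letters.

Effective dates: A's effective date is the deed date, 1/26/2018; D is treated as recorded 5/21/2017, the work-commencement date; F's effective date is 1/12/2018, when work began.
B is a real-property tax lien, so it outranks all other liens regardless of date.
Among the remaining liens, by effective date: D (5/21/2017), E (12/31/2017), G (1/1/2018), F (1/12/2018), A (1/26/2018), C (4/20/2018).
B is senior to F before the subordination, so the two trade places.

F, D, E, G, B, A, C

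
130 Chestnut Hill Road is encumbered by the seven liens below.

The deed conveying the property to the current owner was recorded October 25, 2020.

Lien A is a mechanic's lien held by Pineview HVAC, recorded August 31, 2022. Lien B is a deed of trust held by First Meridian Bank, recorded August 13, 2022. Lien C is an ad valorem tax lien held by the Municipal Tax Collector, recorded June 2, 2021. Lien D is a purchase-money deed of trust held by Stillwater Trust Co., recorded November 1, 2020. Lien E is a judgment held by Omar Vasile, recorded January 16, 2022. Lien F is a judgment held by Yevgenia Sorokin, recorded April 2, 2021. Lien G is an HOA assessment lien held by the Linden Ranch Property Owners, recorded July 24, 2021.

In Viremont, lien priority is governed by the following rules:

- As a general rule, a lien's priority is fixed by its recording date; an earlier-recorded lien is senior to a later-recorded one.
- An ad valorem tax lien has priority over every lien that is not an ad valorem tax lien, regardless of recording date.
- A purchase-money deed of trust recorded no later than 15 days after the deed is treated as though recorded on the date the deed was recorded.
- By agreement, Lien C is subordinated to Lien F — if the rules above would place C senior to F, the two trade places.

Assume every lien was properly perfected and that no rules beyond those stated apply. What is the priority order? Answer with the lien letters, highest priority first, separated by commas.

F, D, C, G, E, B, A

Effective dates after the stated exceptions: D relates back to the deed date October 25, 2020.
C is an ad valorem tax lien, so it outranks all other liens regardless of date.
The other liens, earliest effective date first: D (October 25, 2020), F (April 2, 2021), G (July 24, 2021), E (January 16, 2022), B (August 13, 2022), A (August 31, 2022).
The subordination applies — C was senior to F — so C and F swap.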